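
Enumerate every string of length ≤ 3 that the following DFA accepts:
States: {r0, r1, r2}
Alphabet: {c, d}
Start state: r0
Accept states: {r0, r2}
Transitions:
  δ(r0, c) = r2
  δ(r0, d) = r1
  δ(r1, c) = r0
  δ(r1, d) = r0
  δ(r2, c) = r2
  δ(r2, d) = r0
ε, c, cc, cd, dc, dd, ccc, ccd, cdc, dcc, ddc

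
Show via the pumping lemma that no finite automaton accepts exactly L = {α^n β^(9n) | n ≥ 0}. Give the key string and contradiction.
Assume L is regular with pumping length p. Idea: pumping the α-block breaks the 1:9 ratio.
Choose s = α^p β^(9p) (length 10p ≥ p). By the pumping lemma, s = xyz with |xy| ≤ p, |y| > 0, so y = α^k with k ≥ 1. Then xy²z = α^(p+k) β^(9p). For this to be in L we would need 9p = 9(p+k), i.e. 9k = 0, contradicting k ≥ 1. So xy²z ∉ L.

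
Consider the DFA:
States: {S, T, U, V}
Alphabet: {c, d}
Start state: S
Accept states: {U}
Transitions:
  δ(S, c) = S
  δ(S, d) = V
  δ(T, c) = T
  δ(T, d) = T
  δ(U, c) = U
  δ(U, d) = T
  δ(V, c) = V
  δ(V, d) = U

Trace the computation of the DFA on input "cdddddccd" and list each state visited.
read 'c': S → S
  read 'd': S → V
  read 'd': V → U
  read 'd': U → T
  read 'd': T → T
  read 'd': T → T
  read 'c': T → T
  read 'c': T → T
  read 'd': T → T
S -> S -> V -> U -> T -> T -> T -> T -> T -> T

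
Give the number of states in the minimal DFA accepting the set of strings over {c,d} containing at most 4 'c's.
By Myhill–Nerode, count the distinguishable equivalence classes: 6 classes — having seen 0, 1, …, 4, or >4 copies of 'c'; counts 0 through 4 are accepting and >4 is dead.
6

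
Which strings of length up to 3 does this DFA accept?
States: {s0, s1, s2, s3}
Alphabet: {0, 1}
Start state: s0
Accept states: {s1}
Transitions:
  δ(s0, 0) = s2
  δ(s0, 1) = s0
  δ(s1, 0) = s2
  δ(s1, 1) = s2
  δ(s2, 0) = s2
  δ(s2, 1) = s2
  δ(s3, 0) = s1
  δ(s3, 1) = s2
None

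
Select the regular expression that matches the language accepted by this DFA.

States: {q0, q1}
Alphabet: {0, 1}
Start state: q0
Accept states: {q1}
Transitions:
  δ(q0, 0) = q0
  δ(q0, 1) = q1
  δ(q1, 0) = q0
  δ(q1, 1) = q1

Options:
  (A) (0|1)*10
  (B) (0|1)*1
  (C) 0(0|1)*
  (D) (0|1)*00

Check each option against the DFA on short strings; one disagreement eliminates an option:
  (A) (0|1)*10: on '1' the DFA goes q0 → q1 and accepts (q1 ∈ Accept), but the regex does not match it → eliminate
  (B) (0|1)*1: agrees with the DFA on every string of length ≤ 6
  (C) 0(0|1)*: on '0' the DFA goes q0 → q0 and rejects (q0 ∉ Accept), but the regex matches it → eliminate
  (D) (0|1)*00: on '1' the DFA goes q0 → q1 and accepts (q1 ∈ Accept), but the regex does not match it → eliminate
Only (B) is consistent with the DFA.
(B) (0|1)*1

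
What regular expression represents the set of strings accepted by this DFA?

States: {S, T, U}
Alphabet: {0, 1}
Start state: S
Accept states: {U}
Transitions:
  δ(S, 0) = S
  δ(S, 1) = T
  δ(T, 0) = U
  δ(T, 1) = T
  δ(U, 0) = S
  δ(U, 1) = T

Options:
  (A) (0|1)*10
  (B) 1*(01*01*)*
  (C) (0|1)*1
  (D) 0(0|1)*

Check each option against the DFA on short strings; one disagreement eliminates an option:
  (A) (0|1)*10: agrees with the DFA on every string of length ≤ 6
  (B) 1*(01*01*)*: on ε the DFA stays in S and rejects (S ∉ Accept), but the regex matches it → eliminate
  (C) (0|1)*1: on '1' the DFA goes S → T and rejects (T ∉ Accept), but the regex matches it → eliminate
  (D) 0(0|1)*: on '0' the DFA goes S → S and rejects (S ∉ Accept), but the regex matches it → eliminate
Only (A) is consistent with the DFA.
(A) (0|1)*10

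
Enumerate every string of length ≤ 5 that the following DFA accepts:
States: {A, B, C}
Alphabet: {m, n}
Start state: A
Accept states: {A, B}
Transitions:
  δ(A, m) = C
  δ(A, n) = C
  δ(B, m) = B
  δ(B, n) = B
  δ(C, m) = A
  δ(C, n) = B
ε, mm, mn, nm, nn, mnm, mnn, nnm, nnn, mmmm, mmmn, mmnm, mmnn, mnmm, mnmn, mnnm, mnnn, nmmm, nmmn, nmnm, nmnn, nnmm, nnmn, nnnm, nnnn, mmmnm, mmmnn, mmnnm, mmnnn, mnmmm, mnmmn, mnmnm, mnmnn, mnnmm, mnnmn, mnnnm, mnnnn, nmmnm, nmmnn, nmnnm, nmnnn, nnmmm, nnmmn, nnmnm, nnmnn, nnnmm, nnnmn, nnnnm, nnnnn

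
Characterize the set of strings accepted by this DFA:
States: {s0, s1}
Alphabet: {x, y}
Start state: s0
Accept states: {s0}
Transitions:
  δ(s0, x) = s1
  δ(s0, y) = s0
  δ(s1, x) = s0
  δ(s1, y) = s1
Testing a few strings:
  'xyx' → accept
  'y' → accept
  'yxx' → accept
  'x' → reject
State roles: s0=even number of x's so far; s1=odd number of x's so far
All strings over {x,y} with an even number of x's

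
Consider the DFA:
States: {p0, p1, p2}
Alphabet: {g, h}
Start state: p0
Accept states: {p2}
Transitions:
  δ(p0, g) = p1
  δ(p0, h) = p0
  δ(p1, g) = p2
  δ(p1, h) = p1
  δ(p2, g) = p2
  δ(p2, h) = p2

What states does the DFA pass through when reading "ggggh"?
read 'g': p0 → p1
  read 'g': p1 → p2
  read 'g': p2 → p2
  read 'g': p2 → p2
  read 'h': p2 → p2
p0 -> p1 -> p2 -> p2 -> p2 -> p2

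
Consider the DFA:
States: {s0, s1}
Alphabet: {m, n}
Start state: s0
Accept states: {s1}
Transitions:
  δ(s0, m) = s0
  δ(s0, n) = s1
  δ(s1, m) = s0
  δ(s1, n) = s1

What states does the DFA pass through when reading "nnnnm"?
read 'n': s0 → s1
  read 'n': s1 → s1
  read 'n': s1 → s1
  read 'n': s1 → s1
  read 'm': s1 → s0
s0 -> s1 -> s1 -> s1 -> s1 -> s0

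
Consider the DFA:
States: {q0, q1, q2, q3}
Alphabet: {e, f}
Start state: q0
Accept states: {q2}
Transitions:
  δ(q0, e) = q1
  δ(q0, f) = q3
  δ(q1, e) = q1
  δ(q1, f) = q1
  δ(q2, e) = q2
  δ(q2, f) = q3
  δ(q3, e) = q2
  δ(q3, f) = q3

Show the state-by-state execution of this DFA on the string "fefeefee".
read 'f': q0 → q3
  read 'e': q3 → q2
  read 'f': q2 → q3
  read 'e': q3 → q2
  read 'e': q2 → q2
  read 'f': q2 → q3
  read 'e': q3 → q2
  read 'e': q2 → q2
q0 -> q3 -> q2 -> q3 -> q2 -> q2 -> q3 -> q2 -> q2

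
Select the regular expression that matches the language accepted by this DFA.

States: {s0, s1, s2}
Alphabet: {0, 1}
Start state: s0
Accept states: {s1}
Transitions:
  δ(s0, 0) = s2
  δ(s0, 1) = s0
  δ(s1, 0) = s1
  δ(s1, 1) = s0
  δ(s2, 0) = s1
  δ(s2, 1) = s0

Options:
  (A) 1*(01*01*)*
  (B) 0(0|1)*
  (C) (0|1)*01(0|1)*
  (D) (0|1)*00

Check each option against the DFA on short strings; one disagreement eliminates an option:
  (A) 1*(01*01*)*: on ε the DFA stays in s0 and rejects (s0 ∉ Accept), but the regex matches it → eliminate
  (B) 0(0|1)*: on '0' the DFA goes s0 → s2 and rejects (s2 ∉ Accept), but the regex matches it → eliminate
  (C) (0|1)*01(0|1)*: on '00' the DFA goes s0 → s2 → s1 and accepts (s1 ∈ Accept), but the regex does not match it → eliminate
  (D) (0|1)*00: agrees with the DFA on every string of length ≤ 6
Only (D) is consistent with the DFA.
(D) (0|1)*00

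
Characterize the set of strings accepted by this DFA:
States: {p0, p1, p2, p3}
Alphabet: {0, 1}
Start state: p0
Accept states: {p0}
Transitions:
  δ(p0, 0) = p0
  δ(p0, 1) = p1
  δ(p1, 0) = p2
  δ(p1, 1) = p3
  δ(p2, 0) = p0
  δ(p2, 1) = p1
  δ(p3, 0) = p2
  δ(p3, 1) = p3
Testing a few strings:
  '011' → reject
  '1011' → reject
  '0' → accept
  '001' → reject
State roles: p0=value ≡ 0 (mod 4); p1=value ≡ 1 (mod 4); p2=value ≡ 2 (mod 4); p3=value ≡ 3 (mod 4)
All binary strings representing a multiple of 4 (read in base 2; leading zeros allowed and ε counts as 0)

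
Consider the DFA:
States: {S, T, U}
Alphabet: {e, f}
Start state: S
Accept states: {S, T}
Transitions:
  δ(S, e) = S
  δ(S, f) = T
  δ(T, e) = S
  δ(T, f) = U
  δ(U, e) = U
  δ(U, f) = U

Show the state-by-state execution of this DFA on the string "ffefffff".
read 'f': S → T
  read 'f': T → U
  read 'e': U → U
  read 'f': U → U
  read 'f': U → U
  read 'f': U → U
  read 'f': U → U
  read 'f': U → U
S -> T -> U -> U -> U -> U -> U -> U -> U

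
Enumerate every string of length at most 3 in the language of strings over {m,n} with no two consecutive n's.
ε, m, n, mm, mn, nm, mmm, mmn, mnm, nmm, nmn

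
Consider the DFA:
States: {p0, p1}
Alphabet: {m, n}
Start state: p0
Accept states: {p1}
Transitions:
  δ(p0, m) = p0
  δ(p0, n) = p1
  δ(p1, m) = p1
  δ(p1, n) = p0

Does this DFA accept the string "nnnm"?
Processing string "nnnm":
  p0 --n--> p1
  p1 --n--> p0
  p0 --n--> p1
  p1 --m--> p1
Final state: p1
Accept states: {p1}
Yes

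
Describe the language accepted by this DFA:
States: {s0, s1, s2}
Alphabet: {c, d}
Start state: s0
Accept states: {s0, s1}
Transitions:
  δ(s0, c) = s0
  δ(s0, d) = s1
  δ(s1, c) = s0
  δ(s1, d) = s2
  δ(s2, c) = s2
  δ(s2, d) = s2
Testing a few strings:
  'dcc' → accept
  'dd' → reject
  'cd' → accept
  'd' → accept
State roles: s0=last symbol not d (ok); s1=last symbol d (ok); s2=saw dd (dead)
All strings over {c,d} with no two consecutive d's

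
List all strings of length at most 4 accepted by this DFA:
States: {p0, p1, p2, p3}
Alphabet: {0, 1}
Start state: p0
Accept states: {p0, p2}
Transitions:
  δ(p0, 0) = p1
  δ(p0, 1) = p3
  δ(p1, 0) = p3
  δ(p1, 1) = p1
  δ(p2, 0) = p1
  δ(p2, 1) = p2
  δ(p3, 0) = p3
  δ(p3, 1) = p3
ε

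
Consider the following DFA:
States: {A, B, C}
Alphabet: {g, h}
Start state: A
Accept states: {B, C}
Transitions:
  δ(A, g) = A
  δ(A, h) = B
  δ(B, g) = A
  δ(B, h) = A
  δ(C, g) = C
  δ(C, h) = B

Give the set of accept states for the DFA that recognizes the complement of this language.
Complement accept states = All states \ Original accept states
= {A, B, C} \ {B, C}
{A}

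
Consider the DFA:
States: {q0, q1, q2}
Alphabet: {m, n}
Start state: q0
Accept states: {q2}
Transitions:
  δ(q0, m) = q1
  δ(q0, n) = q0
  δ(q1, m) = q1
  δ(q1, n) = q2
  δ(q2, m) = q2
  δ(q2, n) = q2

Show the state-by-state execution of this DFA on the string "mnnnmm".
read 'm': q0 → q1
  read 'n': q1 → q2
  read 'n': q2 → q2
  read 'n': q2 → q2
  read 'm': q2 → q2
  read 'm': q2 → q2
q0 -> q1 -> q2 -> q2 -> q2 -> q2 -> q2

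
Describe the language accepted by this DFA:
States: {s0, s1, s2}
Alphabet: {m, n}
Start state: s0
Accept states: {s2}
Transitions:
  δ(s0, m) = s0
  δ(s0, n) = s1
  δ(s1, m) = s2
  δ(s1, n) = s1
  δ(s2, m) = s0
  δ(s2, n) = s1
Testing a few strings:
  'mn' → reject
  'nnnn' → reject
  'mmmn' → reject
  'mmnn' → reject
State roles: s0=no suffix match; s1=one trailing n; s2=suffix is nm
All strings over {m,n} ending with nm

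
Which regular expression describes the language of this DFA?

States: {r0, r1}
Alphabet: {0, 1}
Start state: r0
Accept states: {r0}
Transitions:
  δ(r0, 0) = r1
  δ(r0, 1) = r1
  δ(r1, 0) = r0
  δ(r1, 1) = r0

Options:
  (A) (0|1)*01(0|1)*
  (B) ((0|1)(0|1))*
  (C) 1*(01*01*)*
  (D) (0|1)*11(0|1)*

Check each option against the DFA on short strings; one disagreement eliminates an option:
  (A) (0|1)*01(0|1)*: on ε the DFA stays in r0 and accepts (r0 ∈ Accept), but the regex does not match it → eliminate
  (B) ((0|1)(0|1))*: agrees with the DFA on every string of length ≤ 6
  (C) 1*(01*01*)*: on '1' the DFA goes r0 → r1 and rejects (r1 ∉ Accept), but the regex matches it → eliminate
  (D) (0|1)*11(0|1)*: on ε the DFA stays in r0 and accepts (r0 ∈ Accept), but the regex does not match it → eliminate
Only (B) is consistent with the DFA.
(B) ((0|1)(0|1))*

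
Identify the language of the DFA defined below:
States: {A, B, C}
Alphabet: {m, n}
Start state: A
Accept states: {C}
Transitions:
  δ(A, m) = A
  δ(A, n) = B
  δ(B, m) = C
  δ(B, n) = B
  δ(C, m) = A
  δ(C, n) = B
Testing a few strings:
  'nnmm' → reject
  'nm' → accept
  'nmm' → reject
  'mmn' → reject
State roles: A=no suffix match; B=one trailing n; C=suffix is nm
All strings over {m,n} ending with nm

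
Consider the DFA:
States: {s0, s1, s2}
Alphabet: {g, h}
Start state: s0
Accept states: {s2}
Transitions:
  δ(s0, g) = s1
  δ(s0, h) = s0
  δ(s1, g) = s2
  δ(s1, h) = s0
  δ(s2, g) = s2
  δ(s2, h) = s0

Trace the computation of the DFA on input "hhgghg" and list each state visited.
read 'h': s0 → s0
  read 'h': s0 → s0
  read 'g': s0 → s1
  read 'g': s1 → s2
  read 'h': s2 → s0
  read 'g': s0 → s1
s0 -> s0 -> s0 -> s1 -> s2 -> s0 -> s1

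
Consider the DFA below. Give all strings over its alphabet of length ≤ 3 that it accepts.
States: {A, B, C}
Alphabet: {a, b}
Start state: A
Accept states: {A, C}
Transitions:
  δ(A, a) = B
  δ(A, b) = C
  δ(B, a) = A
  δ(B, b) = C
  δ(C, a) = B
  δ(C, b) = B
ε, b, aa, ab, aab, baa, bab, bba, bbb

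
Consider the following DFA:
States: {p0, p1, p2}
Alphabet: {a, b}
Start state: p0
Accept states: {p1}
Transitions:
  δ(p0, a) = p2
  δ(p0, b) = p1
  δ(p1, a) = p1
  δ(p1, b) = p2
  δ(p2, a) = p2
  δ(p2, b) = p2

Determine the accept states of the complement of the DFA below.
Complement accept states = All states \ Original accept states
= {p0, p1, p2} \ {p1}
{p0, p2}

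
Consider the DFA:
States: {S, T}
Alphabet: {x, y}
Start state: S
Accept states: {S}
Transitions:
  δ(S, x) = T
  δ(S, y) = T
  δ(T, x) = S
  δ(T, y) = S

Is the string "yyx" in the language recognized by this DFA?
Processing string "yyx":
  S --y--> T
  T --y--> S
  S --x--> T
Final state: T
Accept states: {S}
No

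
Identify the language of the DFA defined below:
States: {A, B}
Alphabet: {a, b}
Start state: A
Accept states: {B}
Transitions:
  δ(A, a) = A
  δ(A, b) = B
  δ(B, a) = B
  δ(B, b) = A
Testing a few strings:
  'a' → reject
  'aaa' → reject
  'b' → accept
  'bba' → reject
State roles: A=even number of b's so far; B=odd number of b's so far
All strings over {a,b} with an odd number of b's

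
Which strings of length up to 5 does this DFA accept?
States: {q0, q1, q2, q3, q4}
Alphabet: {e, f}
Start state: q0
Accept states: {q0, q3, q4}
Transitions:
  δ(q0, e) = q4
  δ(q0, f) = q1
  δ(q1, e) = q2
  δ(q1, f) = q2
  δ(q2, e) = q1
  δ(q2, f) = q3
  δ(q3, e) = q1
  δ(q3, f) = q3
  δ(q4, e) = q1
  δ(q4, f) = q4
ε, e, ef, eff, fef, fff, eeef, eeff, efff, feff, ffff, eeeff, eefff, efeef, efeff, effff, feeef, feeff, fefff, ffeef, ffeff, fffff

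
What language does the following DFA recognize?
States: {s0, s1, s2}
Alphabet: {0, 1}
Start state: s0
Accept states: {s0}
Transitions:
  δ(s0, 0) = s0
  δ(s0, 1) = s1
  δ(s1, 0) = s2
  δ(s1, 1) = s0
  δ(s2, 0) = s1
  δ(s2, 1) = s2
Testing a few strings:
  '0010' → reject
  '001' → reject
  '000' → accept
  '1' → reject
State roles: s0=value ≡ 0 (mod 3); s1=value ≡ 1 (mod 3); s2=value ≡ 2 (mod 3)
All binary strings representing a multiple of 3 (read in base 2; leading zeros allowed and ε counts as 0)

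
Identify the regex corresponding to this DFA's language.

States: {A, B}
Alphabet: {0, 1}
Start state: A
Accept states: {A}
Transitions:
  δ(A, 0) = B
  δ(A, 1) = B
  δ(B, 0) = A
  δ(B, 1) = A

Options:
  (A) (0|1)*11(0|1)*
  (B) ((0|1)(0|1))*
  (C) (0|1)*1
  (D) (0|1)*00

Check each option against the DFA on short strings; one disagreement eliminates an option:
  (A) (0|1)*11(0|1)*: on ε the DFA stays in A and accepts (A ∈ Accept), but the regex does not match it → eliminate
  (B) ((0|1)(0|1))*: agrees with the DFA on every string of length ≤ 6
  (C) (0|1)*1: on ε the DFA stays in A and accepts (A ∈ Accept), but the regex does not match it → eliminate
  (D) (0|1)*00: on ε the DFA stays in A and accepts (A ∈ Accept), but the regex does not match it → eliminate
Only (B) is consistent with the DFA.
(B) ((0|1)(0|1))*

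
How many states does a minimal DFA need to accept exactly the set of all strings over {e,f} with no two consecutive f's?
By Myhill–Nerode, count the distinguishable equivalence classes: three classes — safe with last≠f / safe with last=f / ff seen (dead).
3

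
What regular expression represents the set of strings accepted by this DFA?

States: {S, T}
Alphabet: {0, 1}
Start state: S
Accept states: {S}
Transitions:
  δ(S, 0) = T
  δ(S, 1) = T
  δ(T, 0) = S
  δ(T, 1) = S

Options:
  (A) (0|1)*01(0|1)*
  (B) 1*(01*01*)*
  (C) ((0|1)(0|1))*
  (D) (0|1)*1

Check each option against the DFA on short strings; one disagreement eliminates an option:
  (A) (0|1)*01(0|1)*: on ε the DFA stays in S and accepts (S ∈ Accept), but the regex does not match it → eliminate
  (B) 1*(01*01*)*: on '1' the DFA goes S → T and rejects (T ∉ Accept), but the regex matches it → eliminate
  (C) ((0|1)(0|1))*: agrees with the DFA on every string of length ≤ 6
  (D) (0|1)*1: on ε the DFA stays in S and accepts (S ∈ Accept), but the regex does not match it → eliminate
Only (C) is consistent with the DFA.
(C) ((0|1)(0|1))*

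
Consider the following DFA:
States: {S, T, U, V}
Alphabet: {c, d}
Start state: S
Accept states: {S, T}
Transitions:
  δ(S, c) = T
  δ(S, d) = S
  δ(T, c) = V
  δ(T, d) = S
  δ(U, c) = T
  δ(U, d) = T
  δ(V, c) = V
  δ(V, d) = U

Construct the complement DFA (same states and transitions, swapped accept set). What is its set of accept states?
Complement accept states = All states \ Original accept states
= {S, T, U, V} \ {S, T}
{U, V}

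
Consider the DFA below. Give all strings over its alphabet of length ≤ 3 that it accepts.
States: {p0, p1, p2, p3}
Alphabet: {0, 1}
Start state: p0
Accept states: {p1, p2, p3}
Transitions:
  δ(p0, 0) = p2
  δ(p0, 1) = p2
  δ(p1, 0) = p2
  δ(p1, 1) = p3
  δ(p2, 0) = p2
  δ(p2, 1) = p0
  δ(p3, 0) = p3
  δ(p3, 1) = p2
0, 1, 00, 10, 000, 010, 011, 100, 110, 111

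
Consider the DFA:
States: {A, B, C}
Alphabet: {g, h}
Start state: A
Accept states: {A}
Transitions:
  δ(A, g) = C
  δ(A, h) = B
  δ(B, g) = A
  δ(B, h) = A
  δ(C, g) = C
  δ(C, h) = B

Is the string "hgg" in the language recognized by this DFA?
Processing string "hgg":
  A --h--> B
  B --g--> A
  A --g--> C
Final state: C
Accept states: {A}
No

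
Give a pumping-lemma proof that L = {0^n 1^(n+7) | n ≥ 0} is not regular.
Assume L is regular with pumping length p. Idea: pumping the 0-block breaks the fixed offset of 7.
Choose s = 0^p 1^(p+7) ∈ L. By the pumping lemma, s = xyz with |xy| ≤ p, |y| > 0, so y = 0^k with k ≥ 1. Then xy²z = 0^(p+k) 1^(p+7). For this to be in L we would need p+7 = (p+k)+7, i.e. k = 0, contradicting k ≥ 1. So xy²z ∉ L.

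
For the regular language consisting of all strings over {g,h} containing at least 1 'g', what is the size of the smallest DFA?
By Myhill–Nerode, count the distinguishable equivalence classes: 2 classes — having seen 0, or ≥1 copies of 'g'; any two classes i < j (j ≤ 1) are distinguished by the string g^(1−j), which takes class j to 1 copy (accepted) but leaves class i below 1 (rejected).
2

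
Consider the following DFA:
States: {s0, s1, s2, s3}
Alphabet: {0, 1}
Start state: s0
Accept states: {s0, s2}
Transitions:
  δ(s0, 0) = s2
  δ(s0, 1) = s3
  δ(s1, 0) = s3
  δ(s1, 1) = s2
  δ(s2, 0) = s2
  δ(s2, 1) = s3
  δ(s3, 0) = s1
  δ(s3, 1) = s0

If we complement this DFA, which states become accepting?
Complement accept states = All states \ Original accept states
= {s0, s1, s2, s3} \ {s0, s2}
{s1, s3}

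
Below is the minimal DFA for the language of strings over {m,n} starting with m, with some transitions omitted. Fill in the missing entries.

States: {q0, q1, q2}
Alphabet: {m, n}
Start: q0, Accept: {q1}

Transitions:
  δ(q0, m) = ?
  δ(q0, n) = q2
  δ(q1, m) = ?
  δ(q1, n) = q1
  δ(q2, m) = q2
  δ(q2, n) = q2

From the language and accept set, identify what each state tracks — q0: no input read; q1: started with m; q2: started with n (dead).
Each missing δ(q, a) is the state matching the new tracked value after reading a.
δ(q0, m) = q1; δ(q1, m) = q1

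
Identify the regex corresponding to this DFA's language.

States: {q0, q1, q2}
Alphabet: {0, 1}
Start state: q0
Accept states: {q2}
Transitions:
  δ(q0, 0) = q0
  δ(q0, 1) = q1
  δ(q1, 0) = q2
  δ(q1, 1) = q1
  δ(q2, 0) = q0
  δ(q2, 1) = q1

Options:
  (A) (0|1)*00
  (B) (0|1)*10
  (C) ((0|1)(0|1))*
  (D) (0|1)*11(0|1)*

Check each option against the DFA on short strings; one disagreement eliminates an option:
  (A) (0|1)*00: on '00' the DFA goes q0 → q0 → q0 and rejects (q0 ∉ Accept), but the regex matches it → eliminate
  (B) (0|1)*10: agrees with the DFA on every string of length ≤ 6
  (C) ((0|1)(0|1))*: on ε the DFA stays in q0 and rejects (q0 ∉ Accept), but the regex matches it → eliminate
  (D) (0|1)*11(0|1)*: on '10' the DFA goes q0 → q1 → q2 and accepts (q2 ∈ Accept), but the regex does not match it → eliminate
Only (B) is consistent with the DFA.
(B) (0|1)*10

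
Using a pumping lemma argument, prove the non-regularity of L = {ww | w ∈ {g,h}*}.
Assume L is regular with pumping length p. Idea: pumping the leading g-block breaks the equality of the two halves.
Choose s = g^p h g^p h ∈ L (with w = g^p h). |s| = 2p+2 ≥ p. By the pumping lemma, s = xyz with |xy| ≤ p, |y| > 0, so y = g^k with k ≥ 1, in the first g-block. Then xy²z = g^(p+k) h g^p h, of length 2p+2+k. If k is odd this length is odd, so it cannot be of the form ww. If k is even, each half has length p+1+k/2 ≤ p+k, so the first half lies entirely inside the leading g-block and contains no h, while the second half ends in h; the halves differ. Either way xy²z ∉ L.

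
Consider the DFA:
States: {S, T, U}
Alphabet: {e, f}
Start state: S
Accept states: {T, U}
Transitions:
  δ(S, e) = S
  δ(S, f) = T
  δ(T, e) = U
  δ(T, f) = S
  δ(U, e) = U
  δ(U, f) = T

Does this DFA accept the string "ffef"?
Processing string "ffef":
  S --f--> T
  T --f--> S
  S --e--> S
  S --f--> T
Final state: T
Accept states: {T, U}
Yes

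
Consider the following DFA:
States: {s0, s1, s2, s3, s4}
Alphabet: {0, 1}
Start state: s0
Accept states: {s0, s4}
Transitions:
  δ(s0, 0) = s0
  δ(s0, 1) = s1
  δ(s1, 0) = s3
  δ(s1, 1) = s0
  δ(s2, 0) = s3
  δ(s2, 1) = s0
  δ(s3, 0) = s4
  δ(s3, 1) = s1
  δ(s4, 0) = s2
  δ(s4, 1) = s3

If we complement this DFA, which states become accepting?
Complement accept states = All states \ Original accept states
= {s0, s1, s2, s3, s4} \ {s0, s4}
{s1, s2, s3}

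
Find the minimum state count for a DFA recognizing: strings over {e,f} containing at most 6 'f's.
By Myhill–Nerode, count the distinguishable equivalence classes: 8 classes — having seen 0, 1, …, 6, or >6 copies of 'f'; counts 0 through 6 are accepting and >6 is dead.
8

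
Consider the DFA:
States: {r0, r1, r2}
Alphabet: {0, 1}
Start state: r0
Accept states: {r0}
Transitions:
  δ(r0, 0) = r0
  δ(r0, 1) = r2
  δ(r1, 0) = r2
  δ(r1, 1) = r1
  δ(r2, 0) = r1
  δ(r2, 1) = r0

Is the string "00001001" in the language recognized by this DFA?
Processing string "00001001":
  r0 --0--> r0
  r0 --0--> r0
  r0 --0--> r0
  r0 --0--> r0
  r0 --1--> r2
  r2 --0--> r1
  r1 --0--> r2
  r2 --1--> r0
Final state: r0
Accept states: {r0}
Yes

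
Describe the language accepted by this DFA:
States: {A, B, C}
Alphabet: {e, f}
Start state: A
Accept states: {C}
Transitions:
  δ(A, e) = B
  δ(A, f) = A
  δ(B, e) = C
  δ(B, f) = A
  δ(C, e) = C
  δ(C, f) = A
Testing a few strings:
  'fe' → reject
  'ff' → reject
  'fee' → accept
  'ffe' → reject
State roles: A=last symbol not e; B=one trailing e; C=two trailing e's
All strings over {e,f} ending with ee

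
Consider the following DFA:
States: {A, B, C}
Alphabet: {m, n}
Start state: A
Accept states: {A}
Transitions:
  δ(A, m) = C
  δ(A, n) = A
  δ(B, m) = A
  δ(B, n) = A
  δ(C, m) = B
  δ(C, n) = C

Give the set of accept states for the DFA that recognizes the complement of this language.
Complement accept states = All states \ Original accept states
= {A, B, C} \ {A}
{B, C}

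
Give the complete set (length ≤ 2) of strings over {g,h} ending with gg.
gg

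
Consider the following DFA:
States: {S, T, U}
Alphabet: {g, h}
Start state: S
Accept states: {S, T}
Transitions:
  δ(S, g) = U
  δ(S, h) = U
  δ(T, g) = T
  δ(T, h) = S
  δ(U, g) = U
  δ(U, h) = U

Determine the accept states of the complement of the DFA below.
Complement accept states = All states \ Original accept states
= {S, T, U} \ {S, T}
{U}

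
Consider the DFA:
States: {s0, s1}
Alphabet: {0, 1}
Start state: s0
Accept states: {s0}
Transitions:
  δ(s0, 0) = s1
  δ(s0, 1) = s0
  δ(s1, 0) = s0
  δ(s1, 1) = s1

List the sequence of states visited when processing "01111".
read '0': s0 → s1
  read '1': s1 → s1
  read '1': s1 → s1
  read '1': s1 → s1
  read '1': s1 → s1
s0 -> s1 -> s1 -> s1 -> s1 -> s1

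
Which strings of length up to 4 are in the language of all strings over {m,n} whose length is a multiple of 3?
ε, mmm, mmn, mnm, mnn, nmm, nmn, nnm, nnn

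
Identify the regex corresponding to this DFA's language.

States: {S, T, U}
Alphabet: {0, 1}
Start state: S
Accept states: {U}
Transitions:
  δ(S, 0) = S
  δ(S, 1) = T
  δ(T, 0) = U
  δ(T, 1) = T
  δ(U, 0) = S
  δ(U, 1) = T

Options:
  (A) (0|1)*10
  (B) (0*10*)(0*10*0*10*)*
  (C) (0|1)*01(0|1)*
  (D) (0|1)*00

Check each option against the DFA on short strings; one disagreement eliminates an option:
  (A) (0|1)*10: agrees with the DFA on every string of length ≤ 6
  (B) (0*10*)(0*10*0*10*)*: on '1' the DFA goes S → T and rejects (T ∉ Accept), but the regex matches it → eliminate
  (C) (0|1)*01(0|1)*: on '01' the DFA goes S → S → T and rejects (T ∉ Accept), but the regex matches it → eliminate
  (D) (0|1)*00: on '00' the DFA goes S → S → S and rejects (S ∉ Accept), but the regex matches it → eliminate
Only (A) is consistent with the DFA.
(A) (0|1)*10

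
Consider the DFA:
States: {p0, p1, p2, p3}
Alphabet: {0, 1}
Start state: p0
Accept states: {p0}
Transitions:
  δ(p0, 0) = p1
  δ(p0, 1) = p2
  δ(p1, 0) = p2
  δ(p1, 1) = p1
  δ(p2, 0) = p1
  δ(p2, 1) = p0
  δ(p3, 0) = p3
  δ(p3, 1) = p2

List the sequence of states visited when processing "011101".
read '0': p0 → p1
  read '1': p1 → p1
  read '1': p1 → p1
  read '1': p1 → p1
  read '0': p1 → p2
  read '1': p2 → p0
p0 -> p1 -> p1 -> p1 -> p1 -> p2 -> p0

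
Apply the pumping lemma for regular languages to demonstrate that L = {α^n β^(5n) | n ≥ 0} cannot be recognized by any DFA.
Assume L is regular with pumping length p. Idea: pumping the α-block breaks the 1:5 ratio.
Choose s = α^p β^(5p) (length 6p ≥ p). By the pumping lemma, s = xyz with |xy| ≤ p, |y| > 0, so y = α^k with k ≥ 1. Then xy²z = α^(p+k) β^(5p). For this to be in L we would need 5p = 5(p+k), i.e. 5k = 0, contradicting k ≥ 1. So xy²z ∉ L.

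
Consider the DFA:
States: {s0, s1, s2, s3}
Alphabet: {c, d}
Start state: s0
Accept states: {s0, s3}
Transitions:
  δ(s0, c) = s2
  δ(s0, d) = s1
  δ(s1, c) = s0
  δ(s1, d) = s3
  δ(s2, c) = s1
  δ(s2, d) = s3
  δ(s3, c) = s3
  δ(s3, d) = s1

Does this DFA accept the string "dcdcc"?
Processing string "dcdcc":
  s0 --d--> s1
  s1 --c--> s0
  s0 --d--> s1
  s1 --c--> s0
  s0 --c--> s2
Final state: s2
Accept states: {s0, s3}
No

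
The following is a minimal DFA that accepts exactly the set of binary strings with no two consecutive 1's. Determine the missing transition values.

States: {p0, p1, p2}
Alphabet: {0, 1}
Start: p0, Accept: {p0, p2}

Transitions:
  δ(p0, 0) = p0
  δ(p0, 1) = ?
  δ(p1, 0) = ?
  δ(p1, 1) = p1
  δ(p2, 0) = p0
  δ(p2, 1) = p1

From the language and accept set, identify what each state tracks — p0: last symbol not 1 (ok); p1: saw 11 (dead); p2: last symbol 1 (ok).
Each missing δ(q, a) is the state matching the new tracked value after reading a.
δ(p0, 1) = p2; δ(p1, 0) = p1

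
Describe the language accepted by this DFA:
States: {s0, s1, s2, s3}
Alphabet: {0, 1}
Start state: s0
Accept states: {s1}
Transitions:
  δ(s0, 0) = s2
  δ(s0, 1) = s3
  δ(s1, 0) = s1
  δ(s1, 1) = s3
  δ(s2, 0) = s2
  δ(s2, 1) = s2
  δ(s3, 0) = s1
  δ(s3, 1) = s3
Testing a few strings:
  '100' → accept
  '11' → reject
  '1100' → accept
  '110' → accept
State roles: s0=no input read; s1=started with 1, last symbol 0; s2=started with 0 (dead); s3=started with 1, last symbol 1
All binary strings that start with 1 and end with 0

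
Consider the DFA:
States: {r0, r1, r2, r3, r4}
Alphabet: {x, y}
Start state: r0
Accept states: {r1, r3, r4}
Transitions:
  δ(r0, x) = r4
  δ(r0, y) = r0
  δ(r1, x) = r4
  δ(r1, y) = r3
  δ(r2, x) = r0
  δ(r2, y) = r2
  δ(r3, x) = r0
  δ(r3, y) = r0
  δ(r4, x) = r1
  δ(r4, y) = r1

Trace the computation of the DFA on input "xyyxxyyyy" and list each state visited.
read 'x': r0 → r4
  read 'y': r4 → r1
  read 'y': r1 → r3
  read 'x': r3 → r0
  read 'x': r0 → r4
  read 'y': r4 → r1
  read 'y': r1 → r3
  read 'y': r3 → r0
  read 'y': r0 → r0
r0 -> r4 -> r1 -> r3 -> r0 -> r4 -> r1 -> r3 -> r0 -> r0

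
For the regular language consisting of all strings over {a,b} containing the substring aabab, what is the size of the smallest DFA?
By Myhill–Nerode, count the distinguishable equivalence classes: 6 classes — one per longest suffix of the input that is a prefix of 'aabab' (lengths 0 through 4), plus an absorbing 'already seen aabab' class.
6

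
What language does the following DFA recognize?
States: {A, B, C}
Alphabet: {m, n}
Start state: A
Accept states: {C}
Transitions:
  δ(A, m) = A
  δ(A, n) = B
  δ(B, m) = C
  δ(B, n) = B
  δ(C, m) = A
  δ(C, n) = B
Testing a few strings:
  'mnm' → accept
  'n' → reject
  'mn' → reject
  'nnn' → reject
State roles: A=no suffix match; B=one trailing n; C=suffix is nm
All strings over {m,n} ending with nm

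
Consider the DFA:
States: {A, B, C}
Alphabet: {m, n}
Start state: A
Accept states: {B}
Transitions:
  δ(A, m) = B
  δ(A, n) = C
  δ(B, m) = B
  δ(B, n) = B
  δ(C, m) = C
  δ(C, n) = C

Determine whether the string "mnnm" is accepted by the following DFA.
Processing string "mnnm":
  A --m--> B
  B --n--> B
  B --n--> B
  B --m--> B
Final state: B
Accept states: {B}
Yes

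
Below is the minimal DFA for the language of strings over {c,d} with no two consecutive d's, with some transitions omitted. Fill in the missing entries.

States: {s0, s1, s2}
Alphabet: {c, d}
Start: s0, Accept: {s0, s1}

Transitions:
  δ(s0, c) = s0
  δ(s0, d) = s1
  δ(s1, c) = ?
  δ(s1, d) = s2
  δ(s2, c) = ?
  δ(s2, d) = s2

From the language and accept set, identify what each state tracks — s0: last symbol not d (ok); s1: last symbol d (ok); s2: saw dd (dead).
Each missing δ(q, a) is the state matching the new tracked value after reading a.
δ(s1, c) = s0; δ(s2, c) = s2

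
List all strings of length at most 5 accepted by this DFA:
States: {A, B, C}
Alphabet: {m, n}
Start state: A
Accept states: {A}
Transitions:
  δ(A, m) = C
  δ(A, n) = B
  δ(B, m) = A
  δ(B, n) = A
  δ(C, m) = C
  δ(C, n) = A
ε, mn, nm, nn, mmn, mmmn, mnmn, mnnm, mnnn, nmmn, nmnm, nmnn, nnmn, nnnm, nnnn, mmmmn, mmnmn, mmnnm, mmnnn, mnmmn, nmmmn, nnmmn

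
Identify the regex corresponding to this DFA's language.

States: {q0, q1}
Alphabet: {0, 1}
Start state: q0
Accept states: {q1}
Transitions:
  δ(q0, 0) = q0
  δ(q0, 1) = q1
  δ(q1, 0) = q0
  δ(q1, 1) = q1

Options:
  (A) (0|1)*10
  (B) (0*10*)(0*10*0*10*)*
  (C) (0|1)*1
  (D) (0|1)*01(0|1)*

Check each option against the DFA on short strings; one disagreement eliminates an option:
  (A) (0|1)*10: on '1' the DFA goes q0 → q1 and accepts (q1 ∈ Accept), but the regex does not match it → eliminate
  (B) (0*10*)(0*10*0*10*)*: on '10' the DFA goes q0 → q1 → q0 and rejects (q0 ∉ Accept), but the regex matches it → eliminate
  (C) (0|1)*1: agrees with the DFA on every string of length ≤ 6
  (D) (0|1)*01(0|1)*: on '1' the DFA goes q0 → q1 and accepts (q1 ∈ Accept), but the regex does not match it → eliminate
Only (C) is consistent with the DFA.
(C) (0|1)*1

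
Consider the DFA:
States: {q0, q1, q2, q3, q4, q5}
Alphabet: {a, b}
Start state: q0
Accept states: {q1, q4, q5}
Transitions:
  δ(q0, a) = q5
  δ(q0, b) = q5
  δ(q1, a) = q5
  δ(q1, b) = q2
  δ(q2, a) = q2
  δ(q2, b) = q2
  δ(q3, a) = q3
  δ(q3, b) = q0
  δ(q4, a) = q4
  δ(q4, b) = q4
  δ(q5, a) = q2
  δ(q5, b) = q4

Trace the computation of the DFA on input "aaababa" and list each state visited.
read 'a': q0 → q5
  read 'a': q5 → q2
  read 'a': q2 → q2
  read 'b': q2 → q2
  read 'a': q2 → q2
  read 'b': q2 → q2
  read 'a': q2 → q2
q0 -> q5 -> q2 -> q2 -> q2 -> q2 -> q2 -> q2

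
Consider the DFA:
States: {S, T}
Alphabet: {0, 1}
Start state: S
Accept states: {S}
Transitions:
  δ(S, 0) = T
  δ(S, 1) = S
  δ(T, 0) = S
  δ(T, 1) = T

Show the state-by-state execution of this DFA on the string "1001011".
read '1': S → S
  read '0': S → T
  read '0': T → S
  read '1': S → S
  read '0': S → T
  read '1': T → T
  read '1': T → T
S -> S -> T -> S -> S -> T -> T -> T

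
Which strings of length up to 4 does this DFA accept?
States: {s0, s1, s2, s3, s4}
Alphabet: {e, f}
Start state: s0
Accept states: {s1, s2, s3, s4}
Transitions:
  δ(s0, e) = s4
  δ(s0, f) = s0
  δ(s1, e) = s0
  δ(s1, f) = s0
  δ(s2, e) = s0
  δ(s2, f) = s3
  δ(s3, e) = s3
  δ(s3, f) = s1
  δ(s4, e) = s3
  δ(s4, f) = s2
e, ee, ef, fe, eee, eef, eff, fee, fef, ffe, eeee, eeef, efee, effe, efff, feee, feef, feff, ffee, ffef, fffe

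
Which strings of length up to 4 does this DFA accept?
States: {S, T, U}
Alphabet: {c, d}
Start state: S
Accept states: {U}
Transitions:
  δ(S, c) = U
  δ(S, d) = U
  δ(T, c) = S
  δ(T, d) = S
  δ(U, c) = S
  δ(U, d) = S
c, d, ccc, ccd, cdc, cdd, dcc, dcd, ddc, ddd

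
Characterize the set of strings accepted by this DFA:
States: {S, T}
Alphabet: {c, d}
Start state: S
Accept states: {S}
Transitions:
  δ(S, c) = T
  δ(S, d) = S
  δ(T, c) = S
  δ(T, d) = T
Testing a few strings:
  'd' → accept
  'ccc' → reject
  'cd' → reject
  'dcd' → reject
State roles: S=even number of c's so far; T=odd number of c's so far
All strings over {c,d} with an even number of c's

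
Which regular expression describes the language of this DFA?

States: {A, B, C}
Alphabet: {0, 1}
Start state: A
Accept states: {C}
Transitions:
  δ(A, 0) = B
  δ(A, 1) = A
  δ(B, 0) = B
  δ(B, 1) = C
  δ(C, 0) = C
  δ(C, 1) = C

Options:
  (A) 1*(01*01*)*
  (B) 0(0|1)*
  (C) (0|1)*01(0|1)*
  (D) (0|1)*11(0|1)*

Check each option against the DFA on short strings; one disagreement eliminates an option:
  (A) 1*(01*01*)*: on ε the DFA stays in A and rejects (A ∉ Accept), but the regex matches it → eliminate
  (B) 0(0|1)*: on '0' the DFA goes A → B and rejects (B ∉ Accept), but the regex matches it → eliminate
  (C) (0|1)*01(0|1)*: agrees with the DFA on every string of length ≤ 6
  (D) (0|1)*11(0|1)*: on '01' the DFA goes A → B → C and accepts (C ∈ Accept), but the regex does not match it → eliminate
Only (C) is consistent with the DFA.
(C) (0|1)*01(0|1)*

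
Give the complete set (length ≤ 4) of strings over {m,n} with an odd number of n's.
n, mn, nm, mmn, mnm, nmm, nnn, mmmn, mmnm, mnmm, mnnn, nmmm, nmnn, nnmn, nnnm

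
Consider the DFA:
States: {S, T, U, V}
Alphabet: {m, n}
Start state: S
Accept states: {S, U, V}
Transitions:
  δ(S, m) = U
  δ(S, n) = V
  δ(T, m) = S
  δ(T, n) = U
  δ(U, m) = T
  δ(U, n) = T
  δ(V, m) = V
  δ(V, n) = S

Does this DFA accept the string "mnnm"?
Processing string "mnnm":
  S --m--> U
  U --n--> T
  T --n--> U
  U --m--> T
Final state: T
Accept states: {S, U, V}
No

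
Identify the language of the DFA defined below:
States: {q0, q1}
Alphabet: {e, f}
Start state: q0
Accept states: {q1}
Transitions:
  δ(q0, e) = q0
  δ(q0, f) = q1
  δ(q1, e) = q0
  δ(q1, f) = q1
Testing a few strings:
  'ef' → accept
  'f' → accept
  'ee' → reject
  'ff' → accept
State roles: q0=last symbol not f; q1=last symbol is f
All strings over {e,f} ending with f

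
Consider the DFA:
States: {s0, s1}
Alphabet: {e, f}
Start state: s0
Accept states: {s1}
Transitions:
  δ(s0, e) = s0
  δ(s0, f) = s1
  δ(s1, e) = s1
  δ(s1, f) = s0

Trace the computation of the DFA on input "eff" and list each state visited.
read 'e': s0 → s0
  read 'f': s0 → s1
  read 'f': s1 → s0
s0 -> s0 -> s1 -> s0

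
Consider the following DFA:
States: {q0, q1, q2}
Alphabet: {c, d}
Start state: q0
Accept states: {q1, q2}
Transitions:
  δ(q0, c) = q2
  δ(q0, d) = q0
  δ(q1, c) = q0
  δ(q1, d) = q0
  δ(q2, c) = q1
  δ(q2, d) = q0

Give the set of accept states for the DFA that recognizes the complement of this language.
Complement accept states = All states \ Original accept states
= {q0, q1, q2} \ {q1, q2}
{q0}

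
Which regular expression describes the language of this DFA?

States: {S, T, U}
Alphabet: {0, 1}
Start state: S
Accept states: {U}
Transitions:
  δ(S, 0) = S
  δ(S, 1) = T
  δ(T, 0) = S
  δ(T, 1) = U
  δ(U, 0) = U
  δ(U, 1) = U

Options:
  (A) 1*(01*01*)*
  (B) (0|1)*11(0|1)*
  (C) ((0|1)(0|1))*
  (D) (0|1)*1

Check each option against the DFA on short strings; one disagreement eliminates an option:
  (A) 1*(01*01*)*: on ε the DFA stays in S and rejects (S ∉ Accept), but the regex matches it → eliminate
  (B) (0|1)*11(0|1)*: agrees with the DFA on every string of length ≤ 6
  (C) ((0|1)(0|1))*: on ε the DFA stays in S and rejects (S ∉ Accept), but the regex matches it → eliminate
  (D) (0|1)*1: on '1' the DFA goes S → T and rejects (T ∉ Accept), but the regex matches it → eliminate
Only (B) is consistent with the DFA.
(B) (0|1)*11(0|1)*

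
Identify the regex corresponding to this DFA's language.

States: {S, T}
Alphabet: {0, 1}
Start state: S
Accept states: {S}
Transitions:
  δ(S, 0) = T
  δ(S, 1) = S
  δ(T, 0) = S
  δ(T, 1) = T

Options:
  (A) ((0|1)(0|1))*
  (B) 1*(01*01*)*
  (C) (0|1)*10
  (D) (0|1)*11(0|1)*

Check each option against the DFA on short strings; one disagreement eliminates an option:
  (A) ((0|1)(0|1))*: on '1' the DFA goes S → S and accepts (S ∈ Accept), but the regex does not match it → eliminate
  (B) 1*(01*01*)*: agrees with the DFA on every string of length ≤ 6
  (C) (0|1)*10: on ε the DFA stays in S and accepts (S ∈ Accept), but the regex does not match it → eliminate
  (D) (0|1)*11(0|1)*: on ε the DFA stays in S and accepts (S ∈ Accept), but the regex does not match it → eliminate
Only (B) is consistent with the DFA.
(B) 1*(01*01*)*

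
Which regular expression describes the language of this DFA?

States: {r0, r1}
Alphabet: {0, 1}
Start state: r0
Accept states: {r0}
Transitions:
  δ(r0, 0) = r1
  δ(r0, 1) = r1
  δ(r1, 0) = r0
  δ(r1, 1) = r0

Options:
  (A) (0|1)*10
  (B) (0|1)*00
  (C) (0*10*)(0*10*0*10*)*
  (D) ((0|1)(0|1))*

Check each option against the DFA on short strings; one disagreement eliminates an option:
  (A) (0|1)*10: on ε the DFA stays in r0 and accepts (r0 ∈ Accept), but the regex does not match it → eliminate
  (B) (0|1)*00: on ε the DFA stays in r0 and accepts (r0 ∈ Accept), but the regex does not match it → eliminate
  (C) (0*10*)(0*10*0*10*)*: on ε the DFA stays in r0 and accepts (r0 ∈ Accept), but the regex does not match it → eliminate
  (D) ((0|1)(0|1))*: agrees with the DFA on every string of length ≤ 6
Only (D) is consistent with the DFA.
(D) ((0|1)(0|1))*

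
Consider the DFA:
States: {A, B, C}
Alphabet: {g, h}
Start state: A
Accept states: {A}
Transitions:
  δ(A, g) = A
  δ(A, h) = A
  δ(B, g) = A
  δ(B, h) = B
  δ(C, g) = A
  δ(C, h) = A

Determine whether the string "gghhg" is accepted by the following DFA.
Processing string "gghhg":
  A --g--> A
  A --g--> A
  A --h--> A
  A --h--> A
  A --g--> A
Final state: A
Accept states: {A}
Yes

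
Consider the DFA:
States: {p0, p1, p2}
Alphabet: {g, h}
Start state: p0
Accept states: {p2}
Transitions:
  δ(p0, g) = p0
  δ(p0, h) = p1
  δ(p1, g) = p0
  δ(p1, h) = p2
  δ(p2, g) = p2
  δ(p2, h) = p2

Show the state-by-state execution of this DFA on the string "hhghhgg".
read 'h': p0 → p1
  read 'h': p1 → p2
  read 'g': p2 → p2
  read 'h': p2 → p2
  read 'h': p2 → p2
  read 'g': p2 → p2
  read 'g': p2 → p2
p0 -> p1 -> p2 -> p2 -> p2 -> p2 -> p2 -> p2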